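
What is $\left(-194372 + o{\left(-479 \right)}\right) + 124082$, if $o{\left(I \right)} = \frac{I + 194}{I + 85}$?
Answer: $- \frac{27693975}{394} \approx -70289.0$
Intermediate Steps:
$o{\left(I \right)} = \frac{194 + I}{85 + I}$
$\left(-194372 + o{\left(-479 \right)}\right) + 124082 = \left(-194372 + \frac{194 - 479}{85 - 479}\right) + 124082 = \left(-194372 + \frac{1}{-394} \left(-285\right)\right) + 124082 = \left(-194372 - - \frac{285}{394}\right) + 124082 = \left(-194372 + \frac{285}{394}\right) + 124082 = - \frac{76582283}{394} + 124082 = - \frac{27693975}{394}$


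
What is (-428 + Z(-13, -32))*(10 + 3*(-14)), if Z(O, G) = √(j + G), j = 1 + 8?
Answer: 13696 - 32*I*√23 ≈ 13696.0 - 153.47*I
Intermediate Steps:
j = 9
Z(O, G) = √(9 + G)
(-428 + Z(-13, -32))*(10 + 3*(-14)) = (-428 + √(9 - 32))*(10 + 3*(-14)) = (-428 + √(-23))*(10 - 42) = (-428 + I*√23)*(-32) = 13696 - 32*I*√23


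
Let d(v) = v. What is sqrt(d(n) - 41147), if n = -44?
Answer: I*sqrt(41191) ≈ 202.96*I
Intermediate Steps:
sqrt(d(n) - 41147) = sqrt(-44 - 41147) = sqrt(-41191) = I*sqrt(41191)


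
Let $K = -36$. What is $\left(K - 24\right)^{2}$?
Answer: $3600$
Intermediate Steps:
$\left(K - 24\right)^{2} = \left(-36 - 24\right)^{2} = \left(-60\right)^{2} = 3600$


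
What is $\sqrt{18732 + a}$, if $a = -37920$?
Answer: $6 i \sqrt{533} \approx 138.52 i$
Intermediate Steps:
$\sqrt{18732 + a} = \sqrt{18732 - 37920} = \sqrt{-19188} = 6 i \sqrt{533}$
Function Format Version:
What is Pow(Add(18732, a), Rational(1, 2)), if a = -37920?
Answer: Mul(6, I, Pow(533, Rational(1, 2))) ≈ Mul(138.52, I)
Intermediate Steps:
Pow(Add(18732, a), Rational(1, 2)) = Pow(Add(18732, -37920), Rational(1, 2)) = Pow(-19188, Rational(1, 2)) = Mul(6, I, Pow(533, Rational(1, 2)))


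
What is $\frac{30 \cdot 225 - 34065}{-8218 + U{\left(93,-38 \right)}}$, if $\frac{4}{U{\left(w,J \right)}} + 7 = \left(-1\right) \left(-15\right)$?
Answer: $\frac{10926}{3287} \approx 3.324$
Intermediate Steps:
$U{\left(w,J \right)} = \frac{1}{2}$ ($U{\left(w,J \right)} = \frac{4}{-7 - -15} = \frac{4}{-7 + 15} = \frac{4}{8} = 4 \cdot \frac{1}{8} = \frac{1}{2}$)
$\frac{30 \cdot 225 - 34065}{-8218 + U{\left(93,-38 \right)}} = \frac{30 \cdot 225 - 34065}{-8218 + \frac{1}{2}} = \frac{6750 - 34065}{- \frac{16435}{2}} = \left(-27315\right) \left(- \frac{2}{16435}\right) = \frac{10926}{3287}$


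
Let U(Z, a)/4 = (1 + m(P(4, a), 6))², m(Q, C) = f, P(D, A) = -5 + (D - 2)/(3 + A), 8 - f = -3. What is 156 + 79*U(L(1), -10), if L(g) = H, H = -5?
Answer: 45660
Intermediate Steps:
f = 11 (f = 8 - 1*(-3) = 8 + 3 = 11)
P(D, A) = -5 + (-2 + D)/(3 + A)
L(g) = -5
m(Q, C) = 11
U(Z, a) = 576 (U(Z, a) = 4*(1 + 11)² = 4*12² = 4*144 = 576)
156 + 79*U(L(1), -10) = 156 + 79*576 = 156 + 45504 = 45660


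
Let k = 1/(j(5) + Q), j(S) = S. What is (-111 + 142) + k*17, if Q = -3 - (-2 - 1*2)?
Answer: 203/6 ≈ 33.833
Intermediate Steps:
Q = 1 (Q = -3 - (-2 - 2) = -3 - 1*(-4) = -3 + 4 = 1)
k = ⅙ (k = 1/(5 + 1) = 1/6 = ⅙ ≈ 0.16667)
(-111 + 142) + k*17 = (-111 + 142) + (⅙)*17 = 31 + 17/6 = 203/6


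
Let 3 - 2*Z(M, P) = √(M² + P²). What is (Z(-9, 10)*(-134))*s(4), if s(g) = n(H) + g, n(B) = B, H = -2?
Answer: -402 + 134*√181 ≈ 1400.8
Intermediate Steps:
Z(M, P) = 3/2 - √(M² + P²)/2
s(g) = -2 + g
(Z(-9, 10)*(-134))*s(4) = ((3/2 - √((-9)² + 10²)/2)*(-134))*(-2 + 4) = ((3/2 - √(81 + 100)/2)*(-134))*2 = ((3/2 - √181/2)*(-134))*2 = (-201 + 67*√181)*2 = -402 + 134*√181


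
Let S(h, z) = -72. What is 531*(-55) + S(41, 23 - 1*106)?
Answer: -29277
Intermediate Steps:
531*(-55) + S(41, 23 - 1*106) = 531*(-55) - 72 = -29205 - 72 = -29277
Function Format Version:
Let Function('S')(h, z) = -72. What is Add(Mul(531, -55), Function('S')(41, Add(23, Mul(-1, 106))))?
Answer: -29277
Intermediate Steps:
Add(Mul(531, -55), Function('S')(41, Add(23, Mul(-1, 106)))) = Add(Mul(531, -55), -72) = Add(-29205, -72) = -29277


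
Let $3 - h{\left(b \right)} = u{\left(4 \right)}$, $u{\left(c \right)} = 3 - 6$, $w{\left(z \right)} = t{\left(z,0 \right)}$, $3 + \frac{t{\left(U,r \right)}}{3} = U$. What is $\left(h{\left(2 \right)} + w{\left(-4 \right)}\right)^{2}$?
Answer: $225$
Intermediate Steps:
$t{\left(U,r \right)} = -9 + 3 U$
$w{\left(z \right)} = -9 + 3 z$
$u{\left(c \right)} = -3$ ($u{\left(c \right)} = 3 - 6 = -3$)
$h{\left(b \right)} = 6$ ($h{\left(b \right)} = 3 - -3 = 3 + 3 = 6$)
$\left(h{\left(2 \right)} + w{\left(-4 \right)}\right)^{2} = \left(6 + \left(-9 + 3 \left(-4\right)\right)\right)^{2} = \left(6 - 21\right)^{2} = \left(-15\right)^{2} = 225$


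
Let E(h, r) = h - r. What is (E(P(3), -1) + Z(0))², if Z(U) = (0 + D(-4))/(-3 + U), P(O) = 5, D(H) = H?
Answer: 484/9 ≈ 53.778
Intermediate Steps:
Z(U) = -4/(-3 + U) (Z(U) = (0 - 4)/(-3 + U) = -4/(-3 + U))
(E(P(3), -1) + Z(0))² = ((5 - 1*(-1)) - 4/(-3 + 0))² = ((5 + 1) - 4/(-3))² = (6 - 4*(-⅓))² = (6 + 4/3)² = (22/3)² = 484/9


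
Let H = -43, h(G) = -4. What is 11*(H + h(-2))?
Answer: -517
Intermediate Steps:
11*(H + h(-2)) = 11*(-43 - 4) = 11*(-47) = -517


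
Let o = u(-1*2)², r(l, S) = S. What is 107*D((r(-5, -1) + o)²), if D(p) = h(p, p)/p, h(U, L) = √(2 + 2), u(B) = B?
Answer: 214/9 ≈ 23.778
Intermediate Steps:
h(U, L) = 2 (h(U, L) = √4 = 2)
o = 4 (o = (-1*2)² = (-2)² = 4)
D(p) = 2/p
107*D((r(-5, -1) + o)²) = 107*(2/((-1 + 4)²)) = 107*(2/(3²)) = 107*(2/9) = 214/9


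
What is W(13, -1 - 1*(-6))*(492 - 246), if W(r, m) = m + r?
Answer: 4428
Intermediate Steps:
W(13, -1 - 1*(-6))*(492 - 246) = ((-1 - 1*(-6)) + 13)*(492 - 246) = ((-1 + 6) + 13)*246 = (5 + 13)*246 = 18*246 = 4428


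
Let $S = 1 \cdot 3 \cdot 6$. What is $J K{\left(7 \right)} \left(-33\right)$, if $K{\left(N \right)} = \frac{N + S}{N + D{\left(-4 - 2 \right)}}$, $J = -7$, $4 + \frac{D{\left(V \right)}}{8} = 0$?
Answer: $-231$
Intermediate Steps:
$D{\left(V \right)} = -32$ ($D{\left(V \right)} = -32 + 8 \cdot 0 = -32 + 0 = -32$)
$S = 18$ ($S = 3 \cdot 6 = 18$)
$K{\left(N \right)} = \frac{18 + N}{-32 + N}$ ($K{\left(N \right)} = \frac{N + 18}{N - 32} = \frac{18 + N}{-32 + N}$)
$J K{\left(7 \right)} \left(-33\right) = - 7 \frac{18 + 7}{-32 + 7} \left(-33\right) = - 7 \frac{1}{-25} \cdot 25 \left(-33\right) = - 7 \left(\left(- \frac{1}{25}\right) 25\right) \left(-33\right) = \left(-7\right) \left(-1\right) \left(-33\right) = 7 \left(-33\right) = -231$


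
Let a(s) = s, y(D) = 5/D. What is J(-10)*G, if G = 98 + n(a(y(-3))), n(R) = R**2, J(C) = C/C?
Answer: 907/9 ≈ 100.78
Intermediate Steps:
J(C) = 1
G = 907/9 (G = 98 + (5/(-3))**2 = 98 + (5*(-1/3))**2 = 98 + (-5/3)**2 = 98 + 25/9 = 907/9 ≈ 100.78)
J(-10)*G = 1*(907/9) = 907/9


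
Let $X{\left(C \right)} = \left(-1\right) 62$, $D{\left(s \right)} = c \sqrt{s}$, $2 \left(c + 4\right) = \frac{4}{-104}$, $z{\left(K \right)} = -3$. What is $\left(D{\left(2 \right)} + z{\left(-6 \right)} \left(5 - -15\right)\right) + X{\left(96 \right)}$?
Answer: $-122 - \frac{209 \sqrt{2}}{52} \approx -127.68$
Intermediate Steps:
$c = - \frac{209}{52}$ ($c = -4 + \frac{4 \frac{1}{-104}}{2} = -4 + \frac{4 \left(- \frac{1}{104}\right)}{2} = -4 + \frac{1}{2} \left(- \frac{1}{26}\right) = -4 - \frac{1}{52} = - \frac{209}{52} \approx -4.0192$)
$D{\left(s \right)} = - \frac{209 \sqrt{s}}{52}$
$X{\left(C \right)} = -62$
$\left(D{\left(2 \right)} + z{\left(-6 \right)} \left(5 - -15\right)\right) + X{\left(96 \right)} = \left(- \frac{209 \sqrt{2}}{52} - 3 \left(5 - -15\right)\right) - 62 = \left(- \frac{209 \sqrt{2}}{52} - 3 \left(5 + 15\right)\right) - 62 = \left(- \frac{209 \sqrt{2}}{52} - 60\right) - 62 = \left(-60 - \frac{209 \sqrt{2}}{52}\right) - 62 = -122 - \frac{209 \sqrt{2}}{52}$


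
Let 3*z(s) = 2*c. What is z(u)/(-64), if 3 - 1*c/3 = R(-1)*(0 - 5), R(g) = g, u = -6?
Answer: 1/16 ≈ 0.062500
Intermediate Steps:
c = -6 (c = 9 - (-3)*(0 - 5) = 9 - (-3)*(-5) = 9 - 3*5 = 9 - 15 = -6)
z(s) = -4 (z(s) = (2*(-6))/3 = (⅓)*(-12) = -4)
z(u)/(-64) = -4/(-64) = -4*(-1/64) = 1/16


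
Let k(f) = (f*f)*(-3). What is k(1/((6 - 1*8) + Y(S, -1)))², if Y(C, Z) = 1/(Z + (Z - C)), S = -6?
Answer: 2304/2401 ≈ 0.95960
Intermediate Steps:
Y(C, Z) = 1/(-C + 2*Z)
k(f) = -3*f² (k(f) = f²*(-3) = -3*f²)
k(1/((6 - 1*8) + Y(S, -1)))² = (-3/((6 - 1*8) - 1/(-6 - 2*(-1)))²)² = (-3/((6 - 8) - 1/(-6 + 2))²)² = (-3/(-2 - 1/(-4))²)² = (-3/(-2 - 1*(-¼))²)² = (-3/(-2 + ¼)²)² = (-3*(1/(-7/4))²)² = (-3*(-4/7)²)² = (-3*16/49)² = (-48/49)² = 2304/2401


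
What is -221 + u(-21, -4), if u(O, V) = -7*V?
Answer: -193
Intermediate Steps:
-221 + u(-21, -4) = -221 - 7*(-4) = -221 + 28 = -193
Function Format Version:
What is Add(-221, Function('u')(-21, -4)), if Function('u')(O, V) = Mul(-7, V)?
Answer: -193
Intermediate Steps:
Add(-221, Function('u')(-21, -4)) = Add(-221, Mul(-7, -4)) = Add(-221, 28) = -193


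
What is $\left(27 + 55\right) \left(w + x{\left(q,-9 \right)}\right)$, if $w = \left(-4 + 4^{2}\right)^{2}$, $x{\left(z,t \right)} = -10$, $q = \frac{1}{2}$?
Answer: $10988$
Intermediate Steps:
$q = \frac{1}{2} \approx 0.5$
$w = 144$ ($w = \left(-4 + 16\right)^{2} = 12^{2} = 144$)
$\left(27 + 55\right) \left(w + x{\left(q,-9 \right)}\right) = \left(27 + 55\right) \left(144 - 10\right) = 82 \cdot 134 = 10988$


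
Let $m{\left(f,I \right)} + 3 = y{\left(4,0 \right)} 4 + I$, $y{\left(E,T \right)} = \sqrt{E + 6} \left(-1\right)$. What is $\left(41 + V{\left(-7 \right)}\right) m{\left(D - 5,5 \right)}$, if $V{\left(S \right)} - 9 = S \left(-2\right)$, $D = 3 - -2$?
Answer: $128 - 256 \sqrt{10} \approx -681.54$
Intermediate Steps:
$D = 5$ ($D = 3 + 2 = 5$)
$y{\left(E,T \right)} = - \sqrt{6 + E}$ ($y{\left(E,T \right)} = \sqrt{6 + E} \left(-1\right) = - \sqrt{6 + E}$)
$V{\left(S \right)} = 9 - 2 S$ ($V{\left(S \right)} = 9 + S \left(-2\right) = 9 - 2 S$)
$m{\left(f,I \right)} = -3 + I - 4 \sqrt{10}$ ($m{\left(f,I \right)} = -3 + \left(- \sqrt{6 + 4} \cdot 4 + I\right) = -3 + \left(- \sqrt{10} \cdot 4 + I\right) = -3 + \left(- 4 \sqrt{10} + I\right) = -3 + \left(I - 4 \sqrt{10}\right) = -3 + I - 4 \sqrt{10}$)
$\left(41 + V{\left(-7 \right)}\right) m{\left(D - 5,5 \right)} = \left(41 + \left(9 - -14\right)\right) \left(-3 + 5 - 4 \sqrt{10}\right) = \left(41 + \left(9 + 14\right)\right) \left(2 - 4 \sqrt{10}\right) = \left(41 + 23\right) \left(2 - 4 \sqrt{10}\right) = 64 \left(2 - 4 \sqrt{10}\right) = 128 - 256 \sqrt{10}$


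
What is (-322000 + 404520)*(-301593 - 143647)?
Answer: -36741204800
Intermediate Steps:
(-322000 + 404520)*(-301593 - 143647) = 82520*(-445240) = -36741204800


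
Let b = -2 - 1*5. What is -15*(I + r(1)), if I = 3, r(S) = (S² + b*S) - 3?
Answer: 90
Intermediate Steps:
b = -7 (b = -2 - 5 = -7)
r(S) = -3 + S² - 7*S (r(S) = (S² - 7*S) - 3 = -3 + S² - 7*S)
-15*(I + r(1)) = -15*(3 + (-3 + 1² - 7*1)) = -15*(3 + (-3 + 1 - 7)) = -15*(3 - 9) = -15*(-6) = 90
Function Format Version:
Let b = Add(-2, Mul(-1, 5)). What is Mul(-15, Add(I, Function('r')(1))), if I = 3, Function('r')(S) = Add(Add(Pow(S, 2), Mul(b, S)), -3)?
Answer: 90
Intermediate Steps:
b = -7 (b = Add(-2, -5) = -7)
Function('r')(S) = Add(-3, Pow(S, 2), Mul(-7, S)) (Function('r')(S) = Add(Add(Pow(S, 2), Mul(-7, S)), -3) = Add(-3, Pow(S, 2), Mul(-7, S)))
Mul(-15, Add(I, Function('r')(1))) = Mul(-15, Add(3, Add(-3, Pow(1, 2), Mul(-7, 1)))) = Mul(-15, Add(3, Add(-3, 1, -7))) = Mul(-15, Add(3, -9)) = Mul(-15, -6) = 90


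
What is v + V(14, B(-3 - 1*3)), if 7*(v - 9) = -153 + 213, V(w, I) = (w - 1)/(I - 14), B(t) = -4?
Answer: 2123/126 ≈ 16.849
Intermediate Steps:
V(w, I) = (-1 + w)/(-14 + I)
v = 123/7 (v = 9 + (-153 + 213)/7 = 9 + (⅐)*60 = 9 + 60/7 = 123/7 ≈ 17.571)
v + V(14, B(-3 - 1*3)) = 123/7 + (-1 + 14)/(-14 - 4) = 123/7 + 13/(-18) = 123/7 - 1/18*13 = 123/7 - 13/18 = 2123/126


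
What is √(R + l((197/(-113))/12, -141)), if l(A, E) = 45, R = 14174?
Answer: √14219 ≈ 119.24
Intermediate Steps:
√(R + l((197/(-113))/12, -141)) = √(14174 + 45) = √14219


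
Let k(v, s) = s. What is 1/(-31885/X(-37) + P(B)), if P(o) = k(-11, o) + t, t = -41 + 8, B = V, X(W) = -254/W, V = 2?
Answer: -254/1187619 ≈ -0.00021387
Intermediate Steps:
B = 2
t = -33
P(o) = -33 + o (P(o) = o - 33 = -33 + o)
1/(-31885/X(-37) + P(B)) = 1/(-31885/((-254/(-37))) + (-33 + 2)) = 1/(-31885/((-254*(-1/37))) - 31) = 1/(-31885/254/37 - 31) = 1/(-31885*37/254 - 31) = 1/(-1179745/254 - 31) = 1/(-1187619/254) = -254/1187619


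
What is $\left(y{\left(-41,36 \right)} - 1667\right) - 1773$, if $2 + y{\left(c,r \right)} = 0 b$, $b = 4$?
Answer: $-3442$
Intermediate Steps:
$y{\left(c,r \right)} = -2$ ($y{\left(c,r \right)} = -2 + 0 \cdot 4 = -2 + 0 = -2$)
$\left(y{\left(-41,36 \right)} - 1667\right) - 1773 = \left(-2 - 1667\right) - 1773 = -1669 - 1773 = -3442$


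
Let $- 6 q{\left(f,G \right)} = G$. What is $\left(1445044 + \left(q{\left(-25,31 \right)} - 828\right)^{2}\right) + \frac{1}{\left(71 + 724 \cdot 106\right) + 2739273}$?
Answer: $\frac{18072616698293}{8448264} \approx 2.1392 \cdot 10^{6}$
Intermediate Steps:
$q{\left(f,G \right)} = - \frac{G}{6}$
$\left(1445044 + \left(q{\left(-25,31 \right)} - 828\right)^{2}\right) + \frac{1}{\left(71 + 724 \cdot 106\right) + 2739273} = \left(1445044 + \left(\left(- \frac{1}{6}\right) 31 - 828\right)^{2}\right) + \frac{1}{\left(71 + 724 \cdot 106\right) + 2739273} = \left(1445044 + \left(- \frac{31}{6} - 828\right)^{2}\right) + \frac{1}{\left(71 + 76744\right) + 2739273} = \left(1445044 + \left(- \frac{4999}{6}\right)^{2}\right) + \frac{1}{76815 + 2739273} = \left(1445044 + \frac{24990001}{36}\right) + \frac{1}{2816088} = \frac{77011585}{36} + \frac{1}{2816088} = \frac{18072616698293}{8448264}$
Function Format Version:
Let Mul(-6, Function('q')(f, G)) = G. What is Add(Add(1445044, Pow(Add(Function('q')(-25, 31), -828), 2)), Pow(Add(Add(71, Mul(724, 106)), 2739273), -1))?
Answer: Rational(18072616698293, 8448264) ≈ 2.1392e+6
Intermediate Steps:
Function('q')(f, G) = Mul(Rational(-1, 6), G)
Add(Add(1445044, Pow(Add(Function('q')(-25, 31), -828), 2)), Pow(Add(Add(71, Mul(724, 106)), 2739273), -1)) = Add(Add(1445044, Pow(Add(Mul(Rational(-1, 6), 31), -828), 2)), Pow(Add(Add(71, Mul(724, 106)), 2739273), -1)) = Add(Add(1445044, Pow(Add(Rational(-31, 6), -828), 2)), Pow(Add(Add(71, 76744), 2739273), -1)) = Add(Add(1445044, Pow(Rational(-4999, 6), 2)), Pow(Add(76815, 2739273), -1)) = Add(Add(1445044, Rational(24990001, 36)), Pow(2816088, -1)) = Add(Rational(77011585, 36), Rational(1, 2816088)) = Rational(18072616698293, 8448264)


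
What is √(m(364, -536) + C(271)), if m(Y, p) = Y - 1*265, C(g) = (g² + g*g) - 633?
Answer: 2*√36587 ≈ 382.55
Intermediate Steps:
C(g) = -633 + 2*g² (C(g) = (g² + g²) - 633 = 2*g² - 633 = -633 + 2*g²)
m(Y, p) = -265 + Y (m(Y, p) = Y - 265 = -265 + Y)
√(m(364, -536) + C(271)) = √((-265 + 364) + (-633 + 2*271²)) = √(99 + (-633 + 2*73441)) = √(99 + (-633 + 146882)) = √(99 + 146249) = √146348 = 2*√36587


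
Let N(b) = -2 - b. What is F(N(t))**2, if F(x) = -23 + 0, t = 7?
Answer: 529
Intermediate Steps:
F(x) = -23
F(N(t))**2 = (-23)**2 = 529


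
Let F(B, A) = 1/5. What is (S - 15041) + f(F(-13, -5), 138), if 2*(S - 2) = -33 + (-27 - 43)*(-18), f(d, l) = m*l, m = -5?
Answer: -30231/2 ≈ -15116.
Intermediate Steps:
F(B, A) = ⅕
f(d, l) = -5*l
S = 1231/2 (S = 2 + (-33 + (-27 - 43)*(-18))/2 = 2 + (-33 - 70*(-18))/2 = 2 + (-33 + 1260)/2 = 2 + (½)*1227 = 2 + 1227/2 = 1231/2 ≈ 615.50)
(S - 15041) + f(F(-13, -5), 138) = (1231/2 - 15041) - 5*138 = -28851/2 - 690 = -30231/2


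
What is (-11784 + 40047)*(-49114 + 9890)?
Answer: -1108587912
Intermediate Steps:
(-11784 + 40047)*(-49114 + 9890) = 28263*(-39224) = -1108587912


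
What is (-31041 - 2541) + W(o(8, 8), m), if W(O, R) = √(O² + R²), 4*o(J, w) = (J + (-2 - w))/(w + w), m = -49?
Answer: -33582 + 5*√98345/32 ≈ -33533.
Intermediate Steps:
o(J, w) = (-2 + J - w)/(8*w) (o(J, w) = ((J + (-2 - w))/(w + w))/4 = ((-2 + J - w)/((2*w)))/4 = ((-2 + J - w)*(1/(2*w)))/4 = ((-2 + J - w)/(2*w))/4 = (-2 + J - w)/(8*w))
(-31041 - 2541) + W(o(8, 8), m) = (-31041 - 2541) + √(((⅛)*(-2 + 8 - 1*8)/8)² + (-49)²) = -33582 + √(((⅛)*(⅛)*(-2 + 8 - 8))² + 2401) = -33582 + √(((⅛)*(⅛)*(-2))² + 2401) = -33582 + √((-1/32)² + 2401) = -33582 + √(1/1024 + 2401) = -33582 + √(2458625/1024) = -33582 + 5*√98345/32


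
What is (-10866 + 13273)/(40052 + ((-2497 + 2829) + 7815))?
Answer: 2407/48199 ≈ 0.049939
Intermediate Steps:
(-10866 + 13273)/(40052 + ((-2497 + 2829) + 7815)) = 2407/(40052 + (332 + 7815)) = 2407/(40052 + 8147) = 2407/48199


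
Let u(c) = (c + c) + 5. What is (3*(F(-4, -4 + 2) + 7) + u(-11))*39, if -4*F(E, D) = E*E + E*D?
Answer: -546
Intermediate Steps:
F(E, D) = -E**2/4 - D*E/4 (F(E, D) = -(E*E + E*D)/4 = -(E**2 + D*E)/4 = -E**2/4 - D*E/4)
u(c) = 5 + 2*c (u(c) = 2*c + 5 = 5 + 2*c)
(3*(F(-4, -4 + 2) + 7) + u(-11))*39 = (3*(-1/4*(-4)*((-4 + 2) - 4) + 7) + (5 + 2*(-11)))*39 = (3*(-1/4*(-4)*(-2 - 4) + 7) + (5 - 22))*39 = (3*(-1/4*(-4)*(-6) + 7) - 17)*39 = (3*(-6 + 7) - 17)*39 = (3*1 - 17)*39 = (3 - 17)*39 = -14*39 = -546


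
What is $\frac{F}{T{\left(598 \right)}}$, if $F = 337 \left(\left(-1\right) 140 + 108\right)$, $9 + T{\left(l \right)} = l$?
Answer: $- \frac{10784}{589} \approx -18.309$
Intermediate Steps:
$T{\left(l \right)} = -9 + l$
$F = -10784$ ($F = 337 \left(-140 + 108\right) = 337 \left(-32\right) = -10784$)
$\frac{F}{T{\left(598 \right)}} = - \frac{10784}{-9 + 598} = - \frac{10784}{589}$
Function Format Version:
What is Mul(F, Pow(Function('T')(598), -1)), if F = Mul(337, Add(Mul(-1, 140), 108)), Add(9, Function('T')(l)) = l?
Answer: Rational(-10784, 589) ≈ -18.309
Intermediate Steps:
Function('T')(l) = Add(-9, l)
F = -10784 (F = Mul(337, Add(-140, 108)) = Mul(337, -32) = -10784)
Mul(F, Pow(Function('T')(598), -1)) = Mul(-10784, Pow(Add(-9, 598), -1)) = Mul(-10784, Pow(589, -1)) = Mul(-10784, Rational(1, 589)) = Rational(-10784, 589)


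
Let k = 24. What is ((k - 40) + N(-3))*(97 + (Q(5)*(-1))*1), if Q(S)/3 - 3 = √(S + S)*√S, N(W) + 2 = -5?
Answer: -2024 + 345*√2 ≈ -1536.1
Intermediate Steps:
N(W) = -7 (N(W) = -2 - 5 = -7)
Q(S) = 9 + 3*S*√2 (Q(S) = 9 + 3*(√(S + S)*√S) = 9 + 3*(√(2*S)*√S) = 9 + 3*((√2*√S)*√S) = 9 + 3*(S*√2) = 9 + 3*S*√2)
((k - 40) + N(-3))*(97 + (Q(5)*(-1))*1) = ((24 - 40) - 7)*(97 + ((9 + 3*5*√2)*(-1))*1) = (-16 - 7)*(97 + ((9 + 15*√2)*(-1))*1) = -23*(97 + (-9 - 15*√2)*1) = -23*(97 + (-9 - 15*√2)) = -23*(88 - 15*√2) = -2024 + 345*√2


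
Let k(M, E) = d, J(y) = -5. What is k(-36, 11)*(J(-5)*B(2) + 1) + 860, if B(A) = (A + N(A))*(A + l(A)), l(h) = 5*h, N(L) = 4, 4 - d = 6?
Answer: 1578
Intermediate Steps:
d = -2 (d = 4 - 1*6 = 4 - 6 = -2)
k(M, E) = -2
B(A) = 6*A*(4 + A) (B(A) = (A + 4)*(A + 5*A) = (4 + A)*(6*A) = 6*A*(4 + A))
k(-36, 11)*(J(-5)*B(2) + 1) + 860 = -2*(-30*2*(4 + 2) + 1) + 860 = -2*(-30*2*6 + 1) + 860 = -2*(-5*72 + 1) + 860 = -2*(-360 + 1) + 860 = -2*(-359) + 860 = 718 + 860 = 1578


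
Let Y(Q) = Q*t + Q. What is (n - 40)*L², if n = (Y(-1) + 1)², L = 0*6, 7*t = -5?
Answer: 0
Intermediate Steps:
t = -5/7 (t = (⅐)*(-5) = -5/7 ≈ -0.71429)
Y(Q) = 2*Q/7 (Y(Q) = Q*(-5/7) + Q = -5*Q/7 + Q = 2*Q/7)
L = 0
n = 25/49 (n = ((2/7)*(-1) + 1)² = (-2/7 + 1)² = (5/7)² = 25/49 ≈ 0.51020)
(n - 40)*L² = (25/49 - 40)*0² = -1935/49*0 = 0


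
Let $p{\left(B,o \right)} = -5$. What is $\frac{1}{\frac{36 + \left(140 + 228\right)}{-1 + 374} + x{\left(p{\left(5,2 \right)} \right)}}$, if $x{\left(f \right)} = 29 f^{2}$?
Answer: $\frac{373}{270829} \approx 0.0013773$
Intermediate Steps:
$\frac{1}{\frac{36 + \left(140 + 228\right)}{-1 + 374} + x{\left(p{\left(5,2 \right)} \right)}} = \frac{1}{\frac{36 + \left(140 + 228\right)}{-1 + 374} + 29 \left(-5\right)^{2}} = \frac{1}{\frac{36 + 368}{373} + 29 \cdot 25} = \frac{1}{404 \cdot \frac{1}{373} + 725} = \frac{1}{\frac{404}{373} + 725} = \frac{1}{\frac{270829}{373}} = \frac{373}{270829}$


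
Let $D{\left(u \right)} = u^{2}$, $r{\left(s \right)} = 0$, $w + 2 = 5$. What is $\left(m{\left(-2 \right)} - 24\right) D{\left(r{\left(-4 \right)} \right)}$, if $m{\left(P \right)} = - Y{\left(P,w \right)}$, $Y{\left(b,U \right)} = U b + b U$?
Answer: $0$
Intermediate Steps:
$w = 3$ ($w = -2 + 5 = 3$)
$Y{\left(b,U \right)} = 2 U b$ ($Y{\left(b,U \right)} = U b + U b = 2 U b$)
$m{\left(P \right)} = - 6 P$ ($m{\left(P \right)} = - 2 \cdot 3 P = - 6 P$)
$\left(m{\left(-2 \right)} - 24\right) D{\left(r{\left(-4 \right)} \right)} = \left(\left(-6\right) \left(-2\right) - 24\right) 0^{2} = \left(12 - 24\right) 0 = \left(-12\right) 0 = 0$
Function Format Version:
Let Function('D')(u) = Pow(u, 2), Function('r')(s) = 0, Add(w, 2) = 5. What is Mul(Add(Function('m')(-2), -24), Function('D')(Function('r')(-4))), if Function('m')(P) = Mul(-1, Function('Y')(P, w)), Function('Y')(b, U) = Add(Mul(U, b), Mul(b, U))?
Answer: 0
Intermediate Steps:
w = 3 (w = Add(-2, 5) = 3)
Function('Y')(b, U) = Mul(2, U, b) (Function('Y')(b, U) = Add(Mul(U, b), Mul(U, b)) = Mul(2, U, b))
Function('m')(P) = Mul(-6, P) (Function('m')(P) = Mul(-1, Mul(2, 3, P)) = Mul(-1, Mul(6, P)) = Mul(-6, P))
Mul(Add(Function('m')(-2), -24), Function('D')(Function('r')(-4))) = Mul(Add(Mul(-6, -2), -24), Pow(0, 2)) = Mul(Add(12, -24), 0) = Mul(-12, 0) = 0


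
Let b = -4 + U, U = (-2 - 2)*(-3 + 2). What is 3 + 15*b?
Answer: 3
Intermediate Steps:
U = 4 (U = -4*(-1) = 4)
b = 0 (b = -4 + 4 = 0)
3 + 15*b = 3 + 15*0 = 3 + 0 = 3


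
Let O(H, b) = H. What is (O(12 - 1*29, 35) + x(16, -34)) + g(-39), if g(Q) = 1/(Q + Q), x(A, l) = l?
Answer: -3979/78 ≈ -51.013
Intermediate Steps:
g(Q) = 1/(2*Q)
(O(12 - 1*29, 35) + x(16, -34)) + g(-39) = ((12 - 1*29) - 34) + (½)/(-39) = ((12 - 29) - 34) + (½)*(-1/39) = (-17 - 34) - 1/78 = -51 - 1/78 = -3979/78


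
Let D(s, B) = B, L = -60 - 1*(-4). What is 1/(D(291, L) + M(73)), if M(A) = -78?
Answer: -1/134 ≈ -0.0074627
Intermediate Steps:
L = -56 (L = -60 + 4 = -56)
1/(D(291, L) + M(73)) = 1/(-56 - 78) = 1/(-134) = -1/134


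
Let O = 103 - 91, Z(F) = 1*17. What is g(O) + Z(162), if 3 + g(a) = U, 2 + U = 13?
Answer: 25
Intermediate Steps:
Z(F) = 17
U = 11 (U = -2 + 13 = 11)
O = 12
g(a) = 8 (g(a) = -3 + 11 = 8)
g(O) + Z(162) = 8 + 17 = 25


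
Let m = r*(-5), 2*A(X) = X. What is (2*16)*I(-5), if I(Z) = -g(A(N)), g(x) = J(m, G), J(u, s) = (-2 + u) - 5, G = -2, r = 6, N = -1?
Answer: 1184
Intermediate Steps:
A(X) = X/2
m = -30 (m = 6*(-5) = -30)
J(u, s) = -7 + u
g(x) = -37 (g(x) = -7 - 30 = -37)
I(Z) = 37 (I(Z) = -1*(-37) = 37)
(2*16)*I(-5) = (2*16)*37 = 32*37 = 1184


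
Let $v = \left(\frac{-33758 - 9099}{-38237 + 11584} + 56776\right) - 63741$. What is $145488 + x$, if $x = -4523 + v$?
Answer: $\frac{3571544857}{26653} \approx 1.34 \cdot 10^{5}$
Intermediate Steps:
$v = - \frac{185595288}{26653}$ ($v = \left(- \frac{42857}{-26653} + 56776\right) - 63741 = \left(\left(-42857\right) \left(- \frac{1}{26653}\right) + 56776\right) - 63741 = \left(\frac{42857}{26653} + 56776\right) - 63741 = \frac{1513293585}{26653} - 63741 = - \frac{185595288}{26653} \approx -6963.4$)
$x = - \frac{306146807}{26653}$ ($x = -4523 - \frac{185595288}{26653} = - \frac{306146807}{26653} \approx -11486.0$)
$145488 + x = 145488 - \frac{306146807}{26653} = \frac{3571544857}{26653}$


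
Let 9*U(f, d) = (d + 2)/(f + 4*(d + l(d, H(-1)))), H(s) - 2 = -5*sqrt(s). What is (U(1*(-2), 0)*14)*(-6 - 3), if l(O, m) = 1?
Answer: -14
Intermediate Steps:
H(s) = 2 - 5*sqrt(s)
U(f, d) = (2 + d)/(9*(4 + f + 4*d)) (U(f, d) = ((d + 2)/(f + 4*(d + 1)))/9 = ((2 + d)/(f + 4*(1 + d)))/9 = ((2 + d)/(f + (4 + 4*d)))/9 = ((2 + d)/(4 + f + 4*d))/9 = (2 + d)/(9*(4 + f + 4*d)))
(U(1*(-2), 0)*14)*(-6 - 3) = (((2 + 0)/(9*(4 + 1*(-2) + 4*0)))*14)*(-6 - 3) = (((1/9)*2/(4 - 2 + 0))*14)*(-9) = (((1/9)*2/2)*14)*(-9) = (((1/9)*(1/2)*2)*14)*(-9) = ((1/9)*14)*(-9) = (14/9)*(-9) = -14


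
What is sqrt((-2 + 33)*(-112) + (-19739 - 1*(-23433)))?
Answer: sqrt(222) ≈ 14.900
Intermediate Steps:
sqrt((-2 + 33)*(-112) + (-19739 - 1*(-23433))) = sqrt(31*(-112) + (-19739 + 23433)) = sqrt(-3472 + 3694) = sqrt(222)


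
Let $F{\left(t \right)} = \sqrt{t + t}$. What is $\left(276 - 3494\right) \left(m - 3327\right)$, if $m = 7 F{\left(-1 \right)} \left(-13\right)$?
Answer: $10706286 + 292838 i \sqrt{2} \approx 1.0706 \cdot 10^{7} + 4.1414 \cdot 10^{5} i$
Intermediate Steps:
$F{\left(t \right)} = \sqrt{2} \sqrt{t}$ ($F{\left(t \right)} = \sqrt{2 t} = \sqrt{2} \sqrt{t}$)
$m = - 91 i \sqrt{2}$ ($m = 7 \sqrt{2} \sqrt{-1} \left(-13\right) = 7 \sqrt{2} i \left(-13\right) = 7 i \sqrt{2} \left(-13\right) = - 91 i \sqrt{2} \approx - 128.69 i$)
$\left(276 - 3494\right) \left(m - 3327\right) = \left(276 - 3494\right) \left(- 91 i \sqrt{2} - 3327\right) = - 3218 \left(-3327 - 91 i \sqrt{2}\right) = 10706286 + 292838 i \sqrt{2}$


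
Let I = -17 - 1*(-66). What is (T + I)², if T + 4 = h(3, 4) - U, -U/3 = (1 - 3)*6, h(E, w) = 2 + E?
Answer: 196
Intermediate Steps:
I = 49 (I = -17 + 66 = 49)
U = 36 (U = -3*(1 - 3)*6 = -(-6)*6 = -3*(-12) = 36)
T = -35 (T = -4 + ((2 + 3) - 1*36) = -4 + (5 - 36) = -4 - 31 = -35)
(T + I)² = (-35 + 49)² = 14² = 196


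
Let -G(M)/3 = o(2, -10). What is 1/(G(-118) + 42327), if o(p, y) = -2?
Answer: 1/42333 ≈ 2.3622e-5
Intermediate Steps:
G(M) = 6 (G(M) = -3*(-2) = 6)
1/(G(-118) + 42327) = 1/(6 + 42327) = 1/42333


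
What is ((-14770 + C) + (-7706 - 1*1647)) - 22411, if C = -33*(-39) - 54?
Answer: -45301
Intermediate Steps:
C = 1233 (C = 1287 - 54 = 1233)
((-14770 + C) + (-7706 - 1*1647)) - 22411 = ((-14770 + 1233) + (-7706 - 1*1647)) - 22411 = (-13537 + (-7706 - 1647)) - 22411 = (-13537 - 9353) - 22411 = -22890 - 22411 = -45301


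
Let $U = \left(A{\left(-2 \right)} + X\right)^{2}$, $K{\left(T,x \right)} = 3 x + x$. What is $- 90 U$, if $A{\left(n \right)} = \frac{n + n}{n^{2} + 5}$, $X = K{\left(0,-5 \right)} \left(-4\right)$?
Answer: $- \frac{5126560}{9} \approx -5.6962 \cdot 10^{5}$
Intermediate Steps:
$K{\left(T,x \right)} = 4 x$
$X = 80$ ($X = 4 \left(-5\right) \left(-4\right) = \left(-20\right) \left(-4\right) = 80$)
$A{\left(n \right)} = \frac{2 n}{5 + n^{2}}$
$U = \frac{512656}{81}$ ($U = \left(2 \left(-2\right) \frac{1}{5 + \left(-2\right)^{2}} + 80\right)^{2} = \left(2 \left(-2\right) \frac{1}{5 + 4} + 80\right)^{2} = \left(2 \left(-2\right) \frac{1}{9} + 80\right)^{2} = \left(- \frac{4}{9} + 80\right)^{2} = \left(\frac{716}{9}\right)^{2} = \frac{512656}{81} \approx 6329.1$)
$- 90 U = \left(-90\right) \frac{512656}{81} = - \frac{5126560}{9}$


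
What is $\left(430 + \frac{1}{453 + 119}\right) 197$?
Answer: $\frac{48454317}{572} \approx 84710.0$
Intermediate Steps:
$\left(430 + \frac{1}{453 + 119}\right) 197 = \left(430 + \frac{1}{572}\right) 197 = \frac{245961}{572} \cdot 197 = \frac{48454317}{572}$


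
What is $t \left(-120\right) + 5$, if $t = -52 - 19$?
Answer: $8525$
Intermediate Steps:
$t = -71$
$t \left(-120\right) + 5 = \left(-71\right) \left(-120\right) + 5 = 8520 + 5 = 8525$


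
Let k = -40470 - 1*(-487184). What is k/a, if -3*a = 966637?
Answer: -1340142/966637 ≈ -1.3864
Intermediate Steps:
a = -966637/3 (a = -1/3*966637 = -966637/3 ≈ -3.2221e+5)
k = 446714 (k = -40470 + 487184 = 446714)
k/a = 446714/(-966637/3) = 446714*(-3/966637) = -1340142/966637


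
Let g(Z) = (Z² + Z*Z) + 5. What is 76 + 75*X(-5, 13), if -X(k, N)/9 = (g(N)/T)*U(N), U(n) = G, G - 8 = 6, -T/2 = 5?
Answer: 324211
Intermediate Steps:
T = -10 (T = -2*5 = -10)
G = 14 (G = 8 + 6 = 14)
U(n) = 14
g(Z) = 5 + 2*Z² (g(Z) = (Z² + Z²) + 5 = 2*Z² + 5 = 5 + 2*Z²)
X(k, N) = 63 + 126*N²/5 (X(k, N) = -9*(5 + 2*N²)/(-10)*14 = -9*(5 + 2*N²)*(-⅒)*14 = -9*(-½ - N²/5)*14 = -9*(-7 - 14*N²/5) = 63 + 126*N²/5)
76 + 75*X(-5, 13) = 76 + 75*(63 + (126/5)*13²) = 76 + 75*(63 + (126/5)*169) = 76 + 75*(63 + 21294/5) = 76 + 75*(21609/5) = 76 + 324135 = 324211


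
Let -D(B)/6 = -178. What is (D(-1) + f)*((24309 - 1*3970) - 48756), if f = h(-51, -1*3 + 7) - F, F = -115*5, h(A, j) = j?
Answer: -46802799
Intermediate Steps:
F = -575
D(B) = 1068 (D(B) = -6*(-178) = 1068)
f = 579 (f = (-1*3 + 7) - 1*(-575) = (-3 + 7) + 575 = 4 + 575 = 579)
(D(-1) + f)*((24309 - 1*3970) - 48756) = (1068 + 579)*((24309 - 1*3970) - 48756) = 1647*((24309 - 3970) - 48756) = 1647*(20339 - 48756) = 1647*(-28417) = -46802799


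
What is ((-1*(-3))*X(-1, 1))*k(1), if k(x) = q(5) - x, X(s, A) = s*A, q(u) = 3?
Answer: -6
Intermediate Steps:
X(s, A) = A*s
k(x) = 3 - x
((-1*(-3))*X(-1, 1))*k(1) = ((-1*(-3))*(1*(-1)))*(3 - 1*1) = (3*(-1))*(3 - 1) = -3*2 = -6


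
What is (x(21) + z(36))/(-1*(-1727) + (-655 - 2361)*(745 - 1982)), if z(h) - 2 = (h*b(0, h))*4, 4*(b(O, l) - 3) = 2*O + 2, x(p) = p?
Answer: 527/3732519 ≈ 0.00014119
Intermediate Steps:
b(O, l) = 7/2 + O/2 (b(O, l) = 3 + (2*O + 2)/4 = 3 + (2 + 2*O)/4 = 3 + (½ + O/2) = 7/2 + O/2)
z(h) = 2 + 14*h (z(h) = 2 + (h*(7/2 + (½)*0))*4 = 2 + (h*(7/2 + 0))*4 = 2 + (h*(7/2))*4 = 2 + (7*h/2)*4 = 2 + 14*h)
(x(21) + z(36))/(-1*(-1727) + (-655 - 2361)*(745 - 1982)) = (21 + (2 + 14*36))/(-1*(-1727) + (-655 - 2361)*(745 - 1982)) = (21 + (2 + 504))/(1727 - 3016*(-1237)) = (21 + 506)/(1727 + 3730792) = 527/3732519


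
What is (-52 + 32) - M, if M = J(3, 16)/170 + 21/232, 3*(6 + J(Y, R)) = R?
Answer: -1188323/59160 ≈ -20.087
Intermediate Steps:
J(Y, R) = -6 + R/3
M = 5123/59160 (M = (-6 + (⅓)*16)/170 + 21/232 = (-6 + 16/3)*(1/170) + 21*(1/232) = -⅔*1/170 + 21/232 = -1/255 + 21/232 = 5123/59160 ≈ 0.086596)
(-52 + 32) - M = (-52 + 32) - 1*5123/59160 = -20 - 5123/59160 = -1188323/59160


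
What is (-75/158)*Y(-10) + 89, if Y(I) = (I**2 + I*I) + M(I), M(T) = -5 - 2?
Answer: -413/158 ≈ -2.6139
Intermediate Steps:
M(T) = -7
Y(I) = -7 + 2*I**2 (Y(I) = (I**2 + I*I) - 7 = (I**2 + I**2) - 7 = 2*I**2 - 7 = -7 + 2*I**2)
(-75/158)*Y(-10) + 89 = (-75/158)*(-7 + 2*(-10)**2) + 89 = (-75*1/158)*(-7 + 2*100) + 89 = -75*(-7 + 200)/158 + 89 = -75/158*193 + 89 = -14475/158 + 89 = -413/158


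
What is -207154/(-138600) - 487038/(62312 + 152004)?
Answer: -2888381267/3713024700 ≈ -0.77791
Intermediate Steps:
-207154/(-138600) - 487038/(62312 + 152004) = -207154*(-1/138600) - 487038/214316 = 103577/69300 - 487038*1/214316 = 103577/69300 - 243519/107158 = -2888381267/3713024700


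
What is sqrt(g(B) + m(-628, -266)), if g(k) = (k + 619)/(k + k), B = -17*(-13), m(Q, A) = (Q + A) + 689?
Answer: I*sqrt(9919585)/221 ≈ 14.251*I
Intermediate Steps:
m(Q, A) = 689 + A + Q (m(Q, A) = (A + Q) + 689 = 689 + A + Q)
B = 221
g(k) = (619 + k)/(2*k) (g(k) = (619 + k)/((2*k)) = (619 + k)*(1/(2*k)) = (619 + k)/(2*k))
sqrt(g(B) + m(-628, -266)) = sqrt((1/2)*(619 + 221)/221 + (689 - 266 - 628)) = sqrt((1/2)*(1/221)*840 - 205) = sqrt(420/221 - 205) = sqrt(-44885/221) = I*sqrt(9919585)/221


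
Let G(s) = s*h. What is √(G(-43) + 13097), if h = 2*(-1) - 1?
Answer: √13226 ≈ 115.00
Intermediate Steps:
h = -3 (h = -2 - 1 = -3)
G(s) = -3*s (G(s) = s*(-3) = -3*s)
√(G(-43) + 13097) = √(-3*(-43) + 13097) = √(129 + 13097) = √13226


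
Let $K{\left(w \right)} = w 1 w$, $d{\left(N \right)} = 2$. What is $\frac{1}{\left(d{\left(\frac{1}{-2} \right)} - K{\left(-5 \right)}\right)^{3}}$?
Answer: $- \frac{1}{12167} \approx -8.219 \cdot 10^{-5}$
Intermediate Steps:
$K{\left(w \right)} = w^{2}$ ($K{\left(w \right)} = w w = w^{2}$)
$\frac{1}{\left(d{\left(\frac{1}{-2} \right)} - K{\left(-5 \right)}\right)^{3}} = \frac{1}{\left(2 - \left(-5\right)^{2}\right)^{3}} = \frac{1}{\left(2 - 25\right)^{3}} = \frac{1}{\left(-23\right)^{3}} = \frac{1}{-12167} = - \frac{1}{12167}$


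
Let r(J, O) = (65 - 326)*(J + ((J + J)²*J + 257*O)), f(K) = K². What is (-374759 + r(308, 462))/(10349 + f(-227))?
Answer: -30535153649/61878 ≈ -4.9347e+5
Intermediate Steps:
r(J, O) = -67077*O - 1044*J³ - 261*J (r(J, O) = -261*(J + ((2*J)²*J + 257*O)) = -261*(J + ((4*J²)*J + 257*O)) = -261*(J + (4*J³ + 257*O)) = -261*(J + 4*J³ + 257*O) = -67077*O - 1044*J³ - 261*J)
(-374759 + r(308, 462))/(10349 + f(-227)) = (-374759 + (-67077*462 - 1044*308³ - 261*308))/(10349 + (-227)²) = (-374759 + (-30989574 - 1044*29218112 - 80388))/(10349 + 51529) = (-374759 + (-30989574 - 30503708928 - 80388))/61878 = (-374759 - 30534778890)*(1/61878) = -30535153649*1/61878 = -30535153649/61878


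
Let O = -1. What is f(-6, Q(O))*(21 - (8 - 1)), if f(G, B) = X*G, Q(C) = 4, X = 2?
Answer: -168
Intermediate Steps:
f(G, B) = 2*G
f(-6, Q(O))*(21 - (8 - 1)) = (2*(-6))*(21 - (8 - 1)) = -12*(21 - 1*7) = -12*(21 - 7) = -12*14 = -168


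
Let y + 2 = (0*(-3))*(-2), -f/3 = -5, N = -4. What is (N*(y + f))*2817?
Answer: -146484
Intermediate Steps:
f = 15 (f = -3*(-5) = 15)
y = -2 (y = -2 + (0*(-3))*(-2) = -2 + 0*(-2) = -2 + 0 = -2)
(N*(y + f))*2817 = -4*(-2 + 15)*2817 = -4*13*2817 = -52*2817 = -146484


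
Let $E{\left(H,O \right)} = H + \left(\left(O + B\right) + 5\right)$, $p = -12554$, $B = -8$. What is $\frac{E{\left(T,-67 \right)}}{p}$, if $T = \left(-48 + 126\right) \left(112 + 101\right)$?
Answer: $- \frac{8272}{6277} \approx -1.3178$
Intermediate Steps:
$T = 16614$ ($T = 78 \cdot 213 = 16614$)
$E{\left(H,O \right)} = -3 + H + O$ ($E{\left(H,O \right)} = H + \left(\left(O - 8\right) + 5\right) = H + \left(\left(-8 + O\right) + 5\right) = H + \left(-3 + O\right) = -3 + H + O$)
$\frac{E{\left(T,-67 \right)}}{p} = \frac{-3 + 16614 - 67}{-12554} = 16544 \left(- \frac{1}{12554}\right) = - \frac{8272}{6277}$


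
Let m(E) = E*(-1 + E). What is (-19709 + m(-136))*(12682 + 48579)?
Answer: -65978097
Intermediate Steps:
(-19709 + m(-136))*(12682 + 48579) = (-19709 - 136*(-1 - 136))*(12682 + 48579) = (-19709 - 136*(-137))*61261 = (-19709 + 18632)*61261 = -1077*61261 = -65978097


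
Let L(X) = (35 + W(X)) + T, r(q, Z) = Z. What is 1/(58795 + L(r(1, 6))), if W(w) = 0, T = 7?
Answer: 1/58837 ≈ 1.6996e-5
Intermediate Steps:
L(X) = 42 (L(X) = (35 + 0) + 7 = 35 + 7 = 42)
1/(58795 + L(r(1, 6))) = 1/(58795 + 42) = 1/58837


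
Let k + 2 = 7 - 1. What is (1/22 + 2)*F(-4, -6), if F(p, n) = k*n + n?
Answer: -675/11 ≈ -61.364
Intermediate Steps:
k = 4 (k = -2 + (7 - 1) = -2 + 6 = 4)
F(p, n) = 5*n (F(p, n) = 4*n + n = 5*n)
(1/22 + 2)*F(-4, -6) = (1/22 + 2)*(5*(-6)) = (1/22 + 2)*(-30) = (45/22)*(-30) = -675/11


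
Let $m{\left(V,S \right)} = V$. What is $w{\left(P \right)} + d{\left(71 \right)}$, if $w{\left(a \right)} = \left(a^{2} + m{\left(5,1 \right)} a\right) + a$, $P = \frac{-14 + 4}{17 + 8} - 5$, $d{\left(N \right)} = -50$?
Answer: $- \frac{1331}{25} \approx -53.24$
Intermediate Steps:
$P = - \frac{27}{5}$ ($P = - \frac{10}{25} - 5 = \left(-10\right) \frac{1}{25} - 5 = - \frac{2}{5} - 5 = - \frac{27}{5} \approx -5.4$)
$w{\left(a \right)} = a^{2} + 6 a$ ($w{\left(a \right)} = \left(a^{2} + 5 a\right) + a = a^{2} + 6 a$)
$w{\left(P \right)} + d{\left(71 \right)} = - \frac{27 \left(6 - \frac{27}{5}\right)}{5} - 50 = \left(- \frac{27}{5}\right) \frac{3}{5} - 50 = - \frac{81}{25} - 50 = - \frac{1331}{25}$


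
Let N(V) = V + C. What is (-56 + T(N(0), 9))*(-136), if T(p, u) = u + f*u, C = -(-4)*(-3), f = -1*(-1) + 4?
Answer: 272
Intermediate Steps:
f = 5 (f = 1 + 4 = 5)
C = -12 (C = -4*3 = -12)
N(V) = -12 + V (N(V) = V - 12 = -12 + V)
T(p, u) = 6*u (T(p, u) = u + 5*u = 6*u)
(-56 + T(N(0), 9))*(-136) = (-56 + 6*9)*(-136) = (-56 + 54)*(-136) = -2*(-136) = 272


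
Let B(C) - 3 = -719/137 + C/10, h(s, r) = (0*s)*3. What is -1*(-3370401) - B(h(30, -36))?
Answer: 461745245/137 ≈ 3.3704e+6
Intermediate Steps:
h(s, r) = 0 (h(s, r) = 0*3 = 0)
B(C) = -308/137 + C/10 (B(C) = 3 + (-719/137 + C/10) = -308/137 + C/10)
-1*(-3370401) - B(h(30, -36)) = -1*(-3370401) - (-308/137 + (⅒)*0) = 3370401 - (-308/137 + 0) = 3370401 - 1*(-308/137) = 3370401 + 308/137 = 461745245/137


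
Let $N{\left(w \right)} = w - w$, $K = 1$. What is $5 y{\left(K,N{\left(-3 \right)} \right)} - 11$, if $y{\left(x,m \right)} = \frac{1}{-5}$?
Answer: $-12$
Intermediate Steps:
$N{\left(w \right)} = 0$
$y{\left(x,m \right)} = - \frac{1}{5}$
$5 y{\left(K,N{\left(-3 \right)} \right)} - 11 = 5 \left(- \frac{1}{5}\right) - 11 = -1 - 11 = -12$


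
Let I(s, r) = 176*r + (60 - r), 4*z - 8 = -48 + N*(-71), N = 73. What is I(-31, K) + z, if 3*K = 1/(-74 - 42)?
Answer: -108424/87 ≈ -1246.3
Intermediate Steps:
K = -1/348 (K = 1/(3*(-74 - 42)) = (⅓)/(-116) = (⅓)*(-1/116) = -1/348 ≈ -0.0028736)
z = -5223/4 (z = 2 + (-48 + 73*(-71))/4 = 2 + (-48 - 5183)/4 = 2 + (¼)*(-5231) = 2 - 5231/4 = -5223/4 ≈ -1305.8)
I(s, r) = 60 + 175*r
I(-31, K) + z = (60 + 175*(-1/348)) - 5223/4 = (60 - 175/348) - 5223/4 = 20705/348 - 5223/4 = -108424/87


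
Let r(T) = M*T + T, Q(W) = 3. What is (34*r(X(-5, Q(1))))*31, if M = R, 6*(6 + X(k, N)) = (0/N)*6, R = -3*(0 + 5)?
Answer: 88536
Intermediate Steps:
R = -15 (R = -3*5 = -15)
X(k, N) = -6 (X(k, N) = -6 + ((0/N)*6)/6 = -6 + (0*6)/6 = -6 + (⅙)*0 = -6 + 0 = -6)
M = -15
r(T) = -14*T (r(T) = -15*T + T = -14*T)
(34*r(X(-5, Q(1))))*31 = (34*(-14*(-6)))*31 = (34*84)*31 = 2856*31 = 88536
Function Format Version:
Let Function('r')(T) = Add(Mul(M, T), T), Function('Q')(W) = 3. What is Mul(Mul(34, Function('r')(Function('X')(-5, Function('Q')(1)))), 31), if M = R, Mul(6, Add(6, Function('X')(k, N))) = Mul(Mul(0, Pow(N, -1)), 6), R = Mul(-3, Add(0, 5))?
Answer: 88536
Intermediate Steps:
R = -15 (R = Mul(-3, 5) = -15)
Function('X')(k, N) = -6 (Function('X')(k, N) = Add(-6, Mul(Rational(1, 6), Mul(Mul(0, Pow(N, -1)), 6))) = Add(-6, Mul(Rational(1, 6), Mul(0, 6))) = Add(-6, Mul(Rational(1, 6), 0)) = Add(-6, 0) = -6)
M = -15
Function('r')(T) = Mul(-14, T) (Function('r')(T) = Add(Mul(-15, T), T) = Mul(-14, T))
Mul(Mul(34, Function('r')(Function('X')(-5, Function('Q')(1)))), 31) = Mul(Mul(34, Mul(-14, -6)), 31) = Mul(Mul(34, 84), 31) = Mul(2856, 31) = 88536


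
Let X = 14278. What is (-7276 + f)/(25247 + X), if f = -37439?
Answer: -2981/2635 ≈ -1.1313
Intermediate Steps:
(-7276 + f)/(25247 + X) = (-7276 - 37439)/(25247 + 14278) = -44715/39525 = -44715*1/39525 = -2981/2635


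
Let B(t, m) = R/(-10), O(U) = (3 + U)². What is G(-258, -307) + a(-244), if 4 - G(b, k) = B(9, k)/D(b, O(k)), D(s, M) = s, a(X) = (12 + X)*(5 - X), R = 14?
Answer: -74515567/1290 ≈ -57764.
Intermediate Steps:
a(X) = (5 - X)*(12 + X)
B(t, m) = -7/5 (B(t, m) = 14/(-10) = 14*(-⅒) = -7/5)
G(b, k) = 4 + 7/(5*b) (G(b, k) = 4 - (-7)/(5*b) = 4 + 7/(5*b))
G(-258, -307) + a(-244) = (4 + (7/5)/(-258)) + (60 - 1*(-244)² - 7*(-244)) = (4 + (7/5)*(-1/258)) + (60 - 1*59536 + 1708) = (4 - 7/1290) + (60 - 59536 + 1708) = 5153/1290 - 57768 = -74515567/1290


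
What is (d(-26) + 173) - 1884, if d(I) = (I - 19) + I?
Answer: -1782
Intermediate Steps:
d(I) = -19 + 2*I (d(I) = (-19 + I) + I = -19 + 2*I)
(d(-26) + 173) - 1884 = ((-19 + 2*(-26)) + 173) - 1884 = ((-19 - 52) + 173) - 1884 = (-71 + 173) - 1884 = 102 - 1884 = -1782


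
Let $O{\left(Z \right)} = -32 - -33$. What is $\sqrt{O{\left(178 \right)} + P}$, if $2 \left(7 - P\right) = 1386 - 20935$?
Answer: $\frac{\sqrt{39130}}{2} \approx 98.906$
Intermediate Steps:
$O{\left(Z \right)} = 1$ ($O{\left(Z \right)} = -32 + 33 = 1$)
$P = \frac{19563}{2}$ ($P = 7 - \frac{1386 - 20935}{2} = 7 - - \frac{19549}{2} = 7 + \frac{19549}{2} = \frac{19563}{2} \approx 9781.5$)
$\sqrt{O{\left(178 \right)} + P} = \sqrt{1 + \frac{19563}{2}} = \sqrt{\frac{19565}{2}} = \frac{\sqrt{39130}}{2}$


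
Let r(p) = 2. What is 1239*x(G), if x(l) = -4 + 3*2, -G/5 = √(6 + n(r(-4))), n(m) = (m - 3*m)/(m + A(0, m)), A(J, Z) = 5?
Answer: 2478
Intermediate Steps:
n(m) = -2*m/(5 + m) (n(m) = (m - 3*m)/(m + 5) = (-2*m)/(5 + m) = -2*m/(5 + m))
G = -5*√266/7 (G = -5*√(6 - 2*2/(5 + 2)) = -5*√(6 - 2*2/7) = -5*√(6 - 2*2*⅐) = -5*√(6 - 4/7) = -5*√266/7 ≈ -11.650)
x(l) = 2 (x(l) = -4 + 6 = 2)
1239*x(G) = 1239*2 = 2478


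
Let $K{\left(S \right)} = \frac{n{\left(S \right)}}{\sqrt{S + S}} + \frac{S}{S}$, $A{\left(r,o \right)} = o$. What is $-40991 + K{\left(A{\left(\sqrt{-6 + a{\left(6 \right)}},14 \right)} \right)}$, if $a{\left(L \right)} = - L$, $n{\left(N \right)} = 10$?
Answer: $-40990 + \frac{5 \sqrt{7}}{7} \approx -40988.0$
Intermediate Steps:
$K{\left(S \right)} = 1 + \frac{5 \sqrt{2}}{\sqrt{S}}$ ($K{\left(S \right)} = \frac{10}{\sqrt{S + S}} + \frac{S}{S} = \frac{10}{\sqrt{2 S}} + 1 = \frac{10}{\sqrt{2} \sqrt{S}} + 1 = 10 \frac{\sqrt{2}}{2 \sqrt{S}} + 1 = \frac{5 \sqrt{2}}{\sqrt{S}} + 1 = 1 + \frac{5 \sqrt{2}}{\sqrt{S}}$)
$-40991 + K{\left(A{\left(\sqrt{-6 + a{\left(6 \right)}},14 \right)} \right)} = -40991 + \left(1 + \frac{5 \sqrt{2}}{\sqrt{14}}\right) = -40991 + \left(1 + 5 \sqrt{2} \frac{\sqrt{14}}{14}\right) = -40991 + \left(1 + \frac{5 \sqrt{7}}{7}\right) = -40990 + \frac{5 \sqrt{7}}{7}$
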